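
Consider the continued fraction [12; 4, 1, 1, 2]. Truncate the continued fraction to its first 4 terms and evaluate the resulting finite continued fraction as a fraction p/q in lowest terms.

Start with 1.
1 + 1/(1/1) = 1 + 1/1 = 2/1
4 + 1/(2/1) = 4 + 1/2 = 9/2
12 + 1/(9/2) = 12 + 2/9 = 110/9

110/9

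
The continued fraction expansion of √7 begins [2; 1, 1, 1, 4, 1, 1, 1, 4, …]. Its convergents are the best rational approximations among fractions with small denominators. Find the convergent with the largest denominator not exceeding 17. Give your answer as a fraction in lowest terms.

List convergents until the denominator exceeds the bound:
a_0 = 2: 2/1  (≤ bound)
a_1 = 1: 3/1  (≤ bound)
a_2 = 1: 5/2  (≤ bound)
a_3 = 1: 8/3  (≤ bound)
a_4 = 4: 37/14  (≤ bound)
a_5 = 1: 45/17  (≤ bound)
a_6 = 1: 82/31  (> 17, stop)

45/17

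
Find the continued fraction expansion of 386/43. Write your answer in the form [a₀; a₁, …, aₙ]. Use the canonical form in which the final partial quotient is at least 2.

Apply division with remainder until the remainder is 0:
⌊386/43⌋ = 8, remainder 42
⌊43/42⌋ = 1, remainder 1
⌊42/1⌋ = 42, remainder 0

[8; 1, 42]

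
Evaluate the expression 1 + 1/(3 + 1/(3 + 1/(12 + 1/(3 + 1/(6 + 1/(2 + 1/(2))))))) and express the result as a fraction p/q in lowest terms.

Build up convergents one term at a time:
a_0 = 1: 1/1
a_1 = 3: 4/3
a_2 = 3: 13/10
a_3 = 12: 160/123
a_4 = 3: 493/379
a_5 = 6: 3118/2397
a_6 = 2: 6729/5173
a_7 = 2: 16576/12743

16576/12743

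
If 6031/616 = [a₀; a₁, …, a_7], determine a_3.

1

6031 = 9·616 + 487, so a_0 = 9
616 = 1·487 + 129, so a_1 = 1
487 = 3·129 + 100, so a_2 = 3
129 = 1·100 + 29, so a_3 = 1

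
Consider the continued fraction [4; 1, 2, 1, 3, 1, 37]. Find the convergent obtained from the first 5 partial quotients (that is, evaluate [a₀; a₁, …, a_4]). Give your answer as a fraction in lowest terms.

Start with 3.
1 + 1/(3/1) = 1 + 1/3 = 4/3
2 + 1/(4/3) = 2 + 3/4 = 11/4
1 + 1/(11/4) = 1 + 4/11 = 15/11
4 + 1/(15/11) = 4 + 11/15 = 71/15

71/15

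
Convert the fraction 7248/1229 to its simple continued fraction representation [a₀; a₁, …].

[5; 1, 8, 1, 3, 15, 2]

⌊7248/1229⌋ = 5, remainder 1103
⌊1229/1103⌋ = 1, remainder 126
⌊1103/126⌋ = 8, remainder 95
⌊126/95⌋ = 1, remainder 31
⌊95/31⌋ = 3, remainder 2
⌊31/2⌋ = 15, remainder 1
⌊2/1⌋ = 2, remainder 0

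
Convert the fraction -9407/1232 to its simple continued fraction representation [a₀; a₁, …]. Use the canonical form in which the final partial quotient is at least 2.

[-8; 2, 1, 2, 1, 9, 2, 5]

-9407 ÷ 1232 → quotient -8, remainder 449
1232 ÷ 449 → quotient 2, remainder 334
449 ÷ 334 → quotient 1, remainder 115
334 ÷ 115 → quotient 2, remainder 104
115 ÷ 104 → quotient 1, remainder 11
104 ÷ 11 → quotient 9, remainder 5
11 ÷ 5 → quotient 2, remainder 1
5 ÷ 1 → quotient 5, remainder 0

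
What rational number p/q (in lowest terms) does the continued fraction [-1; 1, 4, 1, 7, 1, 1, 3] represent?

-60/353

Start with 3.
1 + 1/(3/1) = 1 + 1/3 = 4/3
1 + 1/(4/3) = 1 + 3/4 = 7/4
7 + 1/(7/4) = 7 + 4/7 = 53/7
1 + 1/(53/7) = 1 + 7/53 = 60/53
4 + 1/(60/53) = 4 + 53/60 = 293/60
1 + 1/(293/60) = 1 + 60/293 = 353/293
-1 + 1/(353/293) = -1 + 293/353 = -60/353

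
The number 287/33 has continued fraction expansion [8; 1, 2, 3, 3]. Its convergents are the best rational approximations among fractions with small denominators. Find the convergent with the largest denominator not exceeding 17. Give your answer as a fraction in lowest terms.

87/10

a_0 = 8: 8/1  (≤ bound)
a_1 = 1: 9/1  (≤ bound)
a_2 = 2: 26/3  (≤ bound)
a_3 = 3: 87/10  (≤ bound)
a_4 = 3: 287/33  (> 17, stop)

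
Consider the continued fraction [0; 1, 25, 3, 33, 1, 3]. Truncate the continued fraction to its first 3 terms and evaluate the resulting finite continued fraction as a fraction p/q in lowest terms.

25/26

Use the convergent recurrence hₖ = aₖ·hₖ₋₁ + hₖ₋₂ (and likewise for the denominators kₖ):
a_0 = 0: 0/1
a_1 = 1: 1/1
a_2 = 25: 25/26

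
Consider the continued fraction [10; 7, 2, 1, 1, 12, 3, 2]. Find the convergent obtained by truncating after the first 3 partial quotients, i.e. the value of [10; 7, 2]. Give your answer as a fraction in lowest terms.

152/15

Start with 2.
7 + 1/(2/1) = 7 + 1/2 = 15/2
10 + 1/(15/2) = 10 + 2/15 = 152/15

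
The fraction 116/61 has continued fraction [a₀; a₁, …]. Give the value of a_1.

116 ÷ 61 → quotient 1, remainder 55
61 ÷ 55 → quotient 1, remainder 6

1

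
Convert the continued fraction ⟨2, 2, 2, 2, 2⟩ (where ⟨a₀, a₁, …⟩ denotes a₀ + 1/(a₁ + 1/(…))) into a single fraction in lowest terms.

a_0 = 2: 2/1
a_1 = 2: 5/2
a_2 = 2: 12/5
a_3 = 2: 29/12
a_4 = 2: 70/29

70/29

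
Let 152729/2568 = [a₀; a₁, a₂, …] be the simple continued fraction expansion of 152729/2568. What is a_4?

152729 = 59·2568 + 1217, so a_0 = 59
2568 = 2·1217 + 134, so a_1 = 2
1217 = 9·134 + 11, so a_2 = 9
134 = 12·11 + 2, so a_3 = 12
11 = 5·2 + 1, so a_4 = 5

5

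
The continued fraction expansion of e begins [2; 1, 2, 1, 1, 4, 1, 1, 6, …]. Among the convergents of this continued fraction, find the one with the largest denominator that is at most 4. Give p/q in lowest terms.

a_0 = 2: 2/1  (≤ bound)
a_1 = 1: 3/1  (≤ bound)
a_2 = 2: 8/3  (≤ bound)
a_3 = 1: 11/4  (≤ bound)
a_4 = 1: 19/7  (> 4, stop)

11/4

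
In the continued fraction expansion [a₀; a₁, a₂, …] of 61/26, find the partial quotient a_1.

2

61 ÷ 26 → quotient 2, remainder 9
26 ÷ 9 → quotient 2, remainder 8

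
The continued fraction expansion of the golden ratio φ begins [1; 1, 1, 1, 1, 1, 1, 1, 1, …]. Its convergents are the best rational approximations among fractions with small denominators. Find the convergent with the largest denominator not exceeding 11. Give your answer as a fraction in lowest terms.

13/8

a_0 = 1: 1/1  (≤ bound)
a_1 = 1: 2/1  (≤ bound)
a_2 = 1: 3/2  (≤ bound)
a_3 = 1: 5/3  (≤ bound)
a_4 = 1: 8/5  (≤ bound)
a_5 = 1: 13/8  (≤ bound)
a_6 = 1: 21/13  (> 11, stop)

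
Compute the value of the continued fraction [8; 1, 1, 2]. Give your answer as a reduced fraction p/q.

Start with 2.
1 + 1/(2/1) = 1 + 1/2 = 3/2
1 + 1/(3/2) = 1 + 2/3 = 5/3
8 + 1/(5/3) = 8 + 3/5 = 43/5

43/5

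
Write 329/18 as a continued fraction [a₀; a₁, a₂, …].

Apply division with remainder until the remainder is 0:
329 = 18·18 + 5, so a_0 = 18
18 = 3·5 + 3, so a_1 = 3
5 = 1·3 + 2, so a_2 = 1
3 = 1·2 + 1, so a_3 = 1
2 = 2·1 + 0, so a_4 = 2

[18; 3, 1, 1, 2]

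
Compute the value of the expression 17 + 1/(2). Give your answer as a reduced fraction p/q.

35/2

a_0 = 17: 17/1
a_1 = 2: 35/2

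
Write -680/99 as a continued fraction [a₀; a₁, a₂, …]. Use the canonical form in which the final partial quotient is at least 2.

Repeatedly divide and take the remainder:
⌊-680/99⌋ = -7, remainder 13
⌊99/13⌋ = 7, remainder 8
⌊13/8⌋ = 1, remainder 5
⌊8/5⌋ = 1, remainder 3
⌊5/3⌋ = 1, remainder 2
⌊3/2⌋ = 1, remainder 1
⌊2/1⌋ = 2, remainder 0

[-7; 7, 1, 1, 1, 1, 2]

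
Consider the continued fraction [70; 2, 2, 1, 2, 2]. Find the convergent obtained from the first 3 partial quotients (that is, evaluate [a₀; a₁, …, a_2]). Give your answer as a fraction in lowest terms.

352/5

Starting at the tail and folding back:
Start with 2.
2 + 1/(2/1) = 2 + 1/2 = 5/2
70 + 1/(5/2) = 70 + 2/5 = 352/5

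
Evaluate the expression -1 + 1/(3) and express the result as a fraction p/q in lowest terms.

Starting at the tail and folding back:
Start with 3.
-1 + 1/(3/1) = -1 + 1/3 = -2/3

-2/3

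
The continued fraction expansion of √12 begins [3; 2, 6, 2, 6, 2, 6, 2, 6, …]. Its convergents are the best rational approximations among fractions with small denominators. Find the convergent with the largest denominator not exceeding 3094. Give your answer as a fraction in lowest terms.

8733/2521

a_0 = 3: 3/1  (≤ bound)
a_1 = 2: 7/2  (≤ bound)
a_2 = 6: 45/13  (≤ bound)
a_3 = 2: 97/28  (≤ bound)
a_4 = 6: 627/181  (≤ bound)
a_5 = 2: 1351/390  (≤ bound)
a_6 = 6: 8733/2521  (≤ bound)
a_7 = 2: 18817/5432  (> 3094, stop)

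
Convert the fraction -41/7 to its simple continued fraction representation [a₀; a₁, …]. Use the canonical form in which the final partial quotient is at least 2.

[-6; 7]

⌊-41/7⌋ = -6, remainder 1
⌊7/1⌋ = 7, remainder 0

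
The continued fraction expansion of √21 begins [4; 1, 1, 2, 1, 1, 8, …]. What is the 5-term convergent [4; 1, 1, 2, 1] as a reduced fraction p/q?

Collapse the nested fraction from the inside out:
Start with 1.
2 + 1/(1/1) = 2 + 1/1 = 3/1
1 + 1/(3/1) = 1 + 1/3 = 4/3
1 + 1/(4/3) = 1 + 3/4 = 7/4
4 + 1/(7/4) = 4 + 4/7 = 32/7

32/7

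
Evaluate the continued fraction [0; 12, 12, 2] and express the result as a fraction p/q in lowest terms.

Start with 2.
12 + 1/(2/1) = 12 + 1/2 = 25/2
12 + 1/(25/2) = 12 + 2/25 = 302/25
0 + 1/(302/25) = 0 + 25/302 = 25/302

25/302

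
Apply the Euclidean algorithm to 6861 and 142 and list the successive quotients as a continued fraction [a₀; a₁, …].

⌊6861/142⌋ = 48, remainder 45
⌊142/45⌋ = 3, remainder 7
⌊45/7⌋ = 6, remainder 3
⌊7/3⌋ = 2, remainder 1
⌊3/1⌋ = 3, remainder 0

[48; 3, 6, 2, 3]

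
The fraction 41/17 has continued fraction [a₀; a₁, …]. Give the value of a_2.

Repeatedly divide and take the remainder:
41 ÷ 17 → quotient 2, remainder 7
17 ÷ 7 → quotient 2, remainder 3
7 ÷ 3 → quotient 2, remainder 1

2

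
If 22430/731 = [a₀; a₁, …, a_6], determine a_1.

⌊22430/731⌋ = 30, remainder 500
⌊731/500⌋ = 1, remainder 231

1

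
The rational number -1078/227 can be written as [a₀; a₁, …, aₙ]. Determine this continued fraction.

[-5; 3, 1, 56]

Run the Euclidean algorithm, recording each quotient:
⌊-1078/227⌋ = -5, remainder 57
⌊227/57⌋ = 3, remainder 56
⌊57/56⌋ = 1, remainder 1
⌊56/1⌋ = 56, remainder 0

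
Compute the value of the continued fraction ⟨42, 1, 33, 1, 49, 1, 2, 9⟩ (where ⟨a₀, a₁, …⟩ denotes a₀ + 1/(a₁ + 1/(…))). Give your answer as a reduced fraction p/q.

2132972/49637

Use the convergent recurrence hₖ = aₖ·hₖ₋₁ + hₖ₋₂ (and likewise for the denominators kₖ):
a_0 = 42: 42/1
a_1 = 1: 43/1
a_2 = 33: 1461/34
a_3 = 1: 1504/35
a_4 = 49: 75157/1749
a_5 = 1: 76661/1784
a_6 = 2: 228479/5317
a_7 = 9: 2132972/49637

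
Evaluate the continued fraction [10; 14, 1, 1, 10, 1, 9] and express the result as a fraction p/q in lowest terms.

Work from the innermost term outward:
Start with 9.
1 + 1/(9/1) = 1 + 1/9 = 10/9
10 + 1/(10/9) = 10 + 9/10 = 109/10
1 + 1/(109/10) = 1 + 10/109 = 119/109
1 + 1/(119/109) = 1 + 109/119 = 228/119
14 + 1/(228/119) = 14 + 119/228 = 3311/228
10 + 1/(3311/228) = 10 + 228/3311 = 33338/3311

33338/3311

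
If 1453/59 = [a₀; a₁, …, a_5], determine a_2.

1

⌊1453/59⌋ = 24, remainder 37
⌊59/37⌋ = 1, remainder 22
⌊37/22⌋ = 1, remainder 15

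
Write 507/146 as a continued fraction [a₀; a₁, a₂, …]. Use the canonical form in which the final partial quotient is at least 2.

⌊507/146⌋ = 3, remainder 69
⌊146/69⌋ = 2, remainder 8
⌊69/8⌋ = 8, remainder 5
⌊8/5⌋ = 1, remainder 3
⌊5/3⌋ = 1, remainder 2
⌊3/2⌋ = 1, remainder 1
⌊2/1⌋ = 2, remainder 0

[3; 2, 8, 1, 1, 1, 2]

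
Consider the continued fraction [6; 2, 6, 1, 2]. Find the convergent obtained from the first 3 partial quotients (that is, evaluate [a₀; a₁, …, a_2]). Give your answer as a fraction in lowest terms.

a_0 = 6: 6/1
a_1 = 2: 13/2
a_2 = 6: 84/13

84/13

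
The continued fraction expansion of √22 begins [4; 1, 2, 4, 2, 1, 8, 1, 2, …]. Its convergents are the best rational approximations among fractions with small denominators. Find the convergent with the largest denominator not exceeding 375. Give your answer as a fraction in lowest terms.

1712/365

a_0 = 4: 4/1  (≤ bound)
a_1 = 1: 5/1  (≤ bound)
a_2 = 2: 14/3  (≤ bound)
a_3 = 4: 61/13  (≤ bound)
a_4 = 2: 136/29  (≤ bound)
a_5 = 1: 197/42  (≤ bound)
a_6 = 8: 1712/365  (≤ bound)
a_7 = 1: 1909/407  (> 375, stop)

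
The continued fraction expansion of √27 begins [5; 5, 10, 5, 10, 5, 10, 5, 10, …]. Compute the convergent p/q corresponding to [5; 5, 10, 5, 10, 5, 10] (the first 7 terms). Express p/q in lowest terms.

Starting at the tail and folding back:
Start with 10.
5 + 1/(10/1) = 5 + 1/10 = 51/10
10 + 1/(51/10) = 10 + 10/51 = 520/51
5 + 1/(520/51) = 5 + 51/520 = 2651/520
10 + 1/(2651/520) = 10 + 520/2651 = 27030/2651
5 + 1/(27030/2651) = 5 + 2651/27030 = 137801/27030
5 + 1/(137801/27030) = 5 + 27030/137801 = 716035/137801

716035/137801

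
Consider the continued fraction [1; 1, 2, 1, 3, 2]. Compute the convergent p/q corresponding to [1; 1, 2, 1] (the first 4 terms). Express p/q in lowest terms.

Start with 1.
2 + 1/(1/1) = 2 + 1/1 = 3/1
1 + 1/(3/1) = 1 + 1/3 = 4/3
1 + 1/(4/3) = 1 + 3/4 = 7/4

7/4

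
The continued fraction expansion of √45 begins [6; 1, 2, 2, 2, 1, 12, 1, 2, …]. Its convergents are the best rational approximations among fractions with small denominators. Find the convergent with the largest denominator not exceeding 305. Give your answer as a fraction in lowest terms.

List convergents until the denominator exceeds the bound:
a_0 = 6: 6/1  (≤ bound)
a_1 = 1: 7/1  (≤ bound)
a_2 = 2: 20/3  (≤ bound)
a_3 = 2: 47/7  (≤ bound)
a_4 = 2: 114/17  (≤ bound)
a_5 = 1: 161/24  (≤ bound)
a_6 = 12: 2046/305  (≤ bound)
a_7 = 1: 2207/329  (> 305, stop)

2046/305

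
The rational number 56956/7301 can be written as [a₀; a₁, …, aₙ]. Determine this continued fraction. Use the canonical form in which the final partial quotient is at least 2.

[7; 1, 4, 35, 2, 2, 2, 3]

Apply division with remainder until the remainder is 0:
⌊56956/7301⌋ = 7, remainder 5849
⌊7301/5849⌋ = 1, remainder 1452
⌊5849/1452⌋ = 4, remainder 41
⌊1452/41⌋ = 35, remainder 17
⌊41/17⌋ = 2, remainder 7
⌊17/7⌋ = 2, remainder 3
⌊7/3⌋ = 2, remainder 1
⌊3/1⌋ = 3, remainder 0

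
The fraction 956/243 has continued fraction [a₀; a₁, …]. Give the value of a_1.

956 ÷ 243 → quotient 3, remainder 227
243 ÷ 227 → quotient 1, remainder 16

1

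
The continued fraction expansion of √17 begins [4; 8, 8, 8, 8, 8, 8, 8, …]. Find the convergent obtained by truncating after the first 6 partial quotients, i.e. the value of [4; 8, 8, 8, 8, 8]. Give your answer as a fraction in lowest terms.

143649/34840

Work from the innermost term outward:
Start with 8.
8 + 1/(8/1) = 8 + 1/8 = 65/8
8 + 1/(65/8) = 8 + 8/65 = 528/65
8 + 1/(528/65) = 8 + 65/528 = 4289/528
8 + 1/(4289/528) = 8 + 528/4289 = 34840/4289
4 + 1/(34840/4289) = 4 + 4289/34840 = 143649/34840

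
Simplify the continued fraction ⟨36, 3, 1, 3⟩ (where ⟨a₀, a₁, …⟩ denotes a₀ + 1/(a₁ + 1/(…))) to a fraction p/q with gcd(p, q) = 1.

544/15

a_0 = 36: 36/1
a_1 = 3: 109/3
a_2 = 1: 145/4
a_3 = 3: 544/15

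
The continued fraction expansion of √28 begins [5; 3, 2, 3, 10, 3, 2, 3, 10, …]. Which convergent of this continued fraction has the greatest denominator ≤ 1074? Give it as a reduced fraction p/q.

a_0 = 5: 5/1  (≤ bound)
a_1 = 3: 16/3  (≤ bound)
a_2 = 2: 37/7  (≤ bound)
a_3 = 3: 127/24  (≤ bound)
a_4 = 10: 1307/247  (≤ bound)
a_5 = 3: 4048/765  (≤ bound)
a_6 = 2: 9403/1777  (> 1074, stop)

4048/765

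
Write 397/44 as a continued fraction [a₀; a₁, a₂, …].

Repeatedly divide and take the remainder:
397 ÷ 44 → quotient 9, remainder 1
44 ÷ 1 → quotient 44, remainder 0

[9; 44]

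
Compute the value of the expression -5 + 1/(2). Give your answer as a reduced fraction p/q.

Collapse the nested fraction from the inside out:
Start with 2.
-5 + 1/(2/1) = -5 + 1/2 = -9/2

-9/2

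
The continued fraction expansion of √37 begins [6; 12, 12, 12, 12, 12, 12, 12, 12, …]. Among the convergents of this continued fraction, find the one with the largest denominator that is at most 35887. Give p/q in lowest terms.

128766/21169

List convergents until the denominator exceeds the bound:
a_0 = 6: 6/1  (≤ bound)
a_1 = 12: 73/12  (≤ bound)
a_2 = 12: 882/145  (≤ bound)
a_3 = 12: 10657/1752  (≤ bound)
a_4 = 12: 128766/21169  (≤ bound)
a_5 = 12: 1555849/255780  (> 35887, stop)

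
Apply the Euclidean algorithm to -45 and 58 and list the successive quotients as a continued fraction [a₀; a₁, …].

[-1; 4, 2, 6]

Repeatedly divide and take the remainder:
-45 = -1·58 + 13, so a_0 = -1
58 = 4·13 + 6, so a_1 = 4
13 = 2·6 + 1, so a_2 = 2
6 = 6·1 + 0, so a_3 = 6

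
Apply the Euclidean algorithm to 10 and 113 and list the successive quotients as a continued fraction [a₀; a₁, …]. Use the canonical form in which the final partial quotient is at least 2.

[0; 11, 3, 3]

⌊10/113⌋ = 0, remainder 10
⌊113/10⌋ = 11, remainder 3
⌊10/3⌋ = 3, remainder 1
⌊3/1⌋ = 3, remainder 0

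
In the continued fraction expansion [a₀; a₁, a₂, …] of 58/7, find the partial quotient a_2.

2

58 ÷ 7 → quotient 8, remainder 2
7 ÷ 2 → quotient 3, remainder 1
2 ÷ 1 → quotient 2, remainder 0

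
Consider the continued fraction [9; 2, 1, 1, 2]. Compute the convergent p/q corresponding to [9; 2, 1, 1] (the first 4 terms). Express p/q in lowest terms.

Build up convergents one term at a time:
a_0 = 9: 9/1
a_1 = 2: 19/2
a_2 = 1: 28/3
a_3 = 1: 47/5

47/5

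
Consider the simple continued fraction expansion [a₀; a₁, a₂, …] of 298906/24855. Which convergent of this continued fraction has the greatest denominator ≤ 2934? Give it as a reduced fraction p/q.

a_0 = 12: 12/1  (≤ bound)
a_1 = 38: 457/38  (≤ bound)
a_2 = 2: 926/77  (≤ bound)
a_3 = 9: 8791/731  (≤ bound)
a_4 = 1: 9717/808  (≤ bound)
a_5 = 1: 18508/1539  (≤ bound)
a_6 = 2: 46733/3886  (> 2934, stop)

18508/1539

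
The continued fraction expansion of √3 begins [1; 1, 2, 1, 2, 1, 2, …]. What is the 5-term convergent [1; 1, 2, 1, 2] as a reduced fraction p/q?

Build up convergents one term at a time:
a_0 = 1: 1/1
a_1 = 1: 2/1
a_2 = 2: 5/3
a_3 = 1: 7/4
a_4 = 2: 19/11

19/11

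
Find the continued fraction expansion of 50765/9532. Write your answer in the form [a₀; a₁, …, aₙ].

50765 ÷ 9532 → quotient 5, remainder 3105
9532 ÷ 3105 → quotient 3, remainder 217
3105 ÷ 217 → quotient 14, remainder 67
217 ÷ 67 → quotient 3, remainder 16
67 ÷ 16 → quotient 4, remainder 3
16 ÷ 3 → quotient 5, remainder 1
3 ÷ 1 → quotient 3, remainder 0

[5; 3, 14, 3, 4, 5, 3]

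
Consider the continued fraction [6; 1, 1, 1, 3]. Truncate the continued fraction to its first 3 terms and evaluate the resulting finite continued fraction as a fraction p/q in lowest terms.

13/2

Start with 1.
1 + 1/(1/1) = 1 + 1/1 = 2/1
6 + 1/(2/1) = 6 + 1/2 = 13/2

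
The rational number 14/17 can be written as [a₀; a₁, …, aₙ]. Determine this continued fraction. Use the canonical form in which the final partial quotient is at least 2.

14 ÷ 17 → quotient 0, remainder 14
17 ÷ 14 → quotient 1, remainder 3
14 ÷ 3 → quotient 4, remainder 2
3 ÷ 2 → quotient 1, remainder 1
2 ÷ 1 → quotient 2, remainder 0

[0; 1, 4, 1, 2]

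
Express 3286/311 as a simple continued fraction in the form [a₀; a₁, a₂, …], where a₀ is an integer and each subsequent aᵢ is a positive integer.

⌊3286/311⌋ = 10, remainder 176
⌊311/176⌋ = 1, remainder 135
⌊176/135⌋ = 1, remainder 41
⌊135/41⌋ = 3, remainder 12
⌊41/12⌋ = 3, remainder 5
⌊12/5⌋ = 2, remainder 2
⌊5/2⌋ = 2, remainder 1
⌊2/1⌋ = 2, remainder 0

[10; 1, 1, 3, 3, 2, 2, 2]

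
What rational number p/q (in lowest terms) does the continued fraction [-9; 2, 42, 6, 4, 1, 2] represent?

a_0 = -9: -9/1
a_1 = 2: -17/2
a_2 = 42: -723/85
a_3 = 6: -4355/512
a_4 = 4: -18143/2133
a_5 = 1: -22498/2645
a_6 = 2: -63139/7423

-63139/7423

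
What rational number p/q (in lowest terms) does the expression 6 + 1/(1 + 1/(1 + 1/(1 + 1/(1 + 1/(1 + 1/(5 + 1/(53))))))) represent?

Use the convergent recurrence hₖ = aₖ·hₖ₋₁ + hₖ₋₂ (and likewise for the denominators kₖ):
a_0 = 6: 6/1
a_1 = 1: 7/1
a_2 = 1: 13/2
a_3 = 1: 20/3
a_4 = 1: 33/5
a_5 = 1: 53/8
a_6 = 5: 298/45
a_7 = 53: 15847/2393

15847/2393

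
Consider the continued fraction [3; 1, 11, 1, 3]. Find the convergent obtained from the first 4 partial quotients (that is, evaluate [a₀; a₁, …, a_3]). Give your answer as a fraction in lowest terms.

51/13

a_0 = 3: 3/1
a_1 = 1: 4/1
a_2 = 11: 47/12
a_3 = 1: 51/13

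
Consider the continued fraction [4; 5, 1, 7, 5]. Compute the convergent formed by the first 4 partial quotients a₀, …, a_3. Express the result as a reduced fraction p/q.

196/47

Build up convergents one term at a time:
a_0 = 4: 4/1
a_1 = 5: 21/5
a_2 = 1: 25/6
a_3 = 7: 196/47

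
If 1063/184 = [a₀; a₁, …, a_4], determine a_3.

2

1063 ÷ 184 → quotient 5, remainder 143
184 ÷ 143 → quotient 1, remainder 41
143 ÷ 41 → quotient 3, remainder 20
41 ÷ 20 → quotient 2, remainder 1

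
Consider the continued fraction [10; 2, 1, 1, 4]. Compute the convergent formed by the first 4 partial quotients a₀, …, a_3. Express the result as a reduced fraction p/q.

52/5

a_0 = 10: 10/1
a_1 = 2: 21/2
a_2 = 1: 31/3
a_3 = 1: 52/5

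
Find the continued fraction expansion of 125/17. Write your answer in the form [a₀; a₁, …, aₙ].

[7; 2, 1, 5]

125 ÷ 17 → quotient 7, remainder 6
17 ÷ 6 → quotient 2, remainder 5
6 ÷ 5 → quotient 1, remainder 1
5 ÷ 1 → quotient 5, remainder 0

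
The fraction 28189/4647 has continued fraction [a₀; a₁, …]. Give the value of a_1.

28189 ÷ 4647 → quotient 6, remainder 307
4647 ÷ 307 → quotient 15, remainder 42

15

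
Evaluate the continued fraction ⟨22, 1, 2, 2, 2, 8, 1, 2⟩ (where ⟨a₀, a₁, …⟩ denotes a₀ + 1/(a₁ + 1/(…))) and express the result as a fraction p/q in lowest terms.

10513/463

Build up convergents one term at a time:
a_0 = 22: 22/1
a_1 = 1: 23/1
a_2 = 2: 68/3
a_3 = 2: 159/7
a_4 = 2: 386/17
a_5 = 8: 3247/143
a_6 = 1: 3633/160
a_7 = 2: 10513/463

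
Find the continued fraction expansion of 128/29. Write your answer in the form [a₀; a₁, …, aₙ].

[4; 2, 2, 2, 2]

⌊128/29⌋ = 4, remainder 12
⌊29/12⌋ = 2, remainder 5
⌊12/5⌋ = 2, remainder 2
⌊5/2⌋ = 2, remainder 1
⌊2/1⌋ = 2, remainder 0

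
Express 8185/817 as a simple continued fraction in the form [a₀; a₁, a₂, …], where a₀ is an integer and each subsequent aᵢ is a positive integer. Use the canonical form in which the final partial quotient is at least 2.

⌊8185/817⌋ = 10, remainder 15
⌊817/15⌋ = 54, remainder 7
⌊15/7⌋ = 2, remainder 1
⌊7/1⌋ = 7, remainder 0

[10; 54, 2, 7]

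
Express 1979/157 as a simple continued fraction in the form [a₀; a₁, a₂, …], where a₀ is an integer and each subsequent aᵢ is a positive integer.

⌊1979/157⌋ = 12, remainder 95
⌊157/95⌋ = 1, remainder 62
⌊95/62⌋ = 1, remainder 33
⌊62/33⌋ = 1, remainder 29
⌊33/29⌋ = 1, remainder 4
⌊29/4⌋ = 7, remainder 1
⌊4/1⌋ = 4, remainder 0

[12; 1, 1, 1, 1, 7, 4]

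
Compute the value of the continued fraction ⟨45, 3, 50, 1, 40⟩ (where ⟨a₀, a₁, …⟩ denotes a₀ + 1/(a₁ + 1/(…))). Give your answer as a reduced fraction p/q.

286085/6311

Start with 40.
1 + 1/(40/1) = 1 + 1/40 = 41/40
50 + 1/(41/40) = 50 + 40/41 = 2090/41
3 + 1/(2090/41) = 3 + 41/2090 = 6311/2090
45 + 1/(6311/2090) = 45 + 2090/6311 = 286085/6311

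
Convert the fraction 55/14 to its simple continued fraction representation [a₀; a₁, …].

[3; 1, 13]

55 ÷ 14 → quotient 3, remainder 13
14 ÷ 13 → quotient 1, remainder 1
13 ÷ 1 → quotient 13, remainder 0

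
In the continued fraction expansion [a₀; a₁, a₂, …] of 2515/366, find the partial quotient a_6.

⌊2515/366⌋ = 6, remainder 319
⌊366/319⌋ = 1, remainder 47
⌊319/47⌋ = 6, remainder 37
⌊47/37⌋ = 1, remainder 10
⌊37/10⌋ = 3, remainder 7
⌊10/7⌋ = 1, remainder 3
⌊7/3⌋ = 2, remainder 1

2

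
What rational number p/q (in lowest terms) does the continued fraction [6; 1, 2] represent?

Build up convergents one term at a time:
a_0 = 6: 6/1
a_1 = 1: 7/1
a_2 = 2: 20/3

20/3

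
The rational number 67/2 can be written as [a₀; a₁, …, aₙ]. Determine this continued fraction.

[33; 2]

⌊67/2⌋ = 33, remainder 1
⌊2/1⌋ = 2, remainder 0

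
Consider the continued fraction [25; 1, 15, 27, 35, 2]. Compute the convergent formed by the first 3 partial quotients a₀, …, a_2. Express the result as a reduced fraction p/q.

415/16

Build up convergents one term at a time:
a_0 = 25: 25/1
a_1 = 1: 26/1
a_2 = 15: 415/16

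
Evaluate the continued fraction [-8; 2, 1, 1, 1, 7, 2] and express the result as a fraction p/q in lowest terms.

Build up convergents one term at a time:
a_0 = -8: -8/1
a_1 = 2: -15/2
a_2 = 1: -23/3
a_3 = 1: -38/5
a_4 = 1: -61/8
a_5 = 7: -465/61
a_6 = 2: -991/130

-991/130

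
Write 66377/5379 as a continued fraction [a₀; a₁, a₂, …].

Run the Euclidean algorithm, recording each quotient:
⌊66377/5379⌋ = 12, remainder 1829
⌊5379/1829⌋ = 2, remainder 1721
⌊1829/1721⌋ = 1, remainder 108
⌊1721/108⌋ = 15, remainder 101
⌊108/101⌋ = 1, remainder 7
⌊101/7⌋ = 14, remainder 3
⌊7/3⌋ = 2, remainder 1
⌊3/1⌋ = 3, remainder 0

[12; 2, 1, 15, 1, 14, 2, 3]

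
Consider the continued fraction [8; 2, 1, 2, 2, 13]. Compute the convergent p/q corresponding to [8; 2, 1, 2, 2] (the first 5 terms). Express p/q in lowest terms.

Start with 2.
2 + 1/(2/1) = 2 + 1/2 = 5/2
1 + 1/(5/2) = 1 + 2/5 = 7/5
2 + 1/(7/5) = 2 + 5/7 = 19/7
8 + 1/(19/7) = 8 + 7/19 = 159/19

159/19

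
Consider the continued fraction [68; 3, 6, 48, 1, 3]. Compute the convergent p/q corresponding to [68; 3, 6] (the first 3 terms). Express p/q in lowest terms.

1298/19

Start with 6.
3 + 1/(6/1) = 3 + 1/6 = 19/6
68 + 1/(19/6) = 68 + 6/19 = 1298/19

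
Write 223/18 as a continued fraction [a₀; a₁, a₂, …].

223 ÷ 18 → quotient 12, remainder 7
18 ÷ 7 → quotient 2, remainder 4
7 ÷ 4 → quotient 1, remainder 3
4 ÷ 3 → quotient 1, remainder 1
3 ÷ 1 → quotient 3, remainder 0

[12; 2, 1, 1, 3]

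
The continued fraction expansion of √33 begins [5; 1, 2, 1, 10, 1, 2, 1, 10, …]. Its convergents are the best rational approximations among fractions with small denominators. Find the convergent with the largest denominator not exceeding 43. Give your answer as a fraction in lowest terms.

List convergents until the denominator exceeds the bound:
a_0 = 5: 5/1  (≤ bound)
a_1 = 1: 6/1  (≤ bound)
a_2 = 2: 17/3  (≤ bound)
a_3 = 1: 23/4  (≤ bound)
a_4 = 10: 247/43  (≤ bound)
a_5 = 1: 270/47  (> 43, stop)

247/43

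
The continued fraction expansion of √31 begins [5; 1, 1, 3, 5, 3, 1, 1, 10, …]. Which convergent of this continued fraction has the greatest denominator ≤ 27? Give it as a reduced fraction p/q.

a_0 = 5: 5/1  (≤ bound)
a_1 = 1: 6/1  (≤ bound)
a_2 = 1: 11/2  (≤ bound)
a_3 = 3: 39/7  (≤ bound)
a_4 = 5: 206/37  (> 27, stop)

39/7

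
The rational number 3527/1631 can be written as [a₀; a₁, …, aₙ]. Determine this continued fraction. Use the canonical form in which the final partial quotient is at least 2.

[2; 6, 6, 2, 6, 3]

3527 = 2·1631 + 265, so a_0 = 2
1631 = 6·265 + 41, so a_1 = 6
265 = 6·41 + 19, so a_2 = 6
41 = 2·19 + 3, so a_3 = 2
19 = 6·3 + 1, so a_4 = 6
3 = 3·1 + 0, so a_5 = 3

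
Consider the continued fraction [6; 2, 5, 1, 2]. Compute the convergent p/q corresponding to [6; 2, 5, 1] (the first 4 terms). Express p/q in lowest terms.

a_0 = 6: 6/1
a_1 = 2: 13/2
a_2 = 5: 71/11
a_3 = 1: 84/13

84/13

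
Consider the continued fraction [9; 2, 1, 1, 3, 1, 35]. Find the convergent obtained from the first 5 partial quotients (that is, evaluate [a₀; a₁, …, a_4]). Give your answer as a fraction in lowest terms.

Start with 3.
1 + 1/(3/1) = 1 + 1/3 = 4/3
1 + 1/(4/3) = 1 + 3/4 = 7/4
2 + 1/(7/4) = 2 + 4/7 = 18/7
9 + 1/(18/7) = 9 + 7/18 = 169/18

169/18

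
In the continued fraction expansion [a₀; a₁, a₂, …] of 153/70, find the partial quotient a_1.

153 = 2·70 + 13, so a_0 = 2
70 = 5·13 + 5, so a_1 = 5

5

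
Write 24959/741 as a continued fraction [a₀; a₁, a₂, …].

[33; 1, 2, 6, 1, 1, 8, 2]

Repeatedly divide and take the remainder:
24959 = 33·741 + 506, so a_0 = 33
741 = 1·506 + 235, so a_1 = 1
506 = 2·235 + 36, so a_2 = 2
235 = 6·36 + 19, so a_3 = 6
36 = 1·19 + 17, so a_4 = 1
19 = 1·17 + 2, so a_5 = 1
17 = 8·2 + 1, so a_6 = 8
2 = 2·1 + 0, so a_7 = 2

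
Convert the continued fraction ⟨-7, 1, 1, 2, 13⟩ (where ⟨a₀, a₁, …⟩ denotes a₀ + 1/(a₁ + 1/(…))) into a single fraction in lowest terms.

a_0 = -7: -7/1
a_1 = 1: -6/1
a_2 = 1: -13/2
a_3 = 2: -32/5
a_4 = 13: -429/67

-429/67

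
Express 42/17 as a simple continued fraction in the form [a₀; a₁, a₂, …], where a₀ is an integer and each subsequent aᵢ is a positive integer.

42 = 2·17 + 8, so a_0 = 2
17 = 2·8 + 1, so a_1 = 2
8 = 8·1 + 0, so a_2 = 8

[2; 2, 8]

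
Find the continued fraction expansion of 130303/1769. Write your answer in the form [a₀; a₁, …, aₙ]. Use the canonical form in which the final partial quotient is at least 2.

130303 ÷ 1769 → quotient 73, remainder 1166
1769 ÷ 1166 → quotient 1, remainder 603
1166 ÷ 603 → quotient 1, remainder 563
603 ÷ 563 → quotient 1, remainder 40
563 ÷ 40 → quotient 14, remainder 3
40 ÷ 3 → quotient 13, remainder 1
3 ÷ 1 → quotient 3, remainder 0

[73; 1, 1, 1, 14, 13, 3]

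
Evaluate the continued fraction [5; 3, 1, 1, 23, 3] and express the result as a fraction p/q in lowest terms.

2653/502

a_0 = 5: 5/1
a_1 = 3: 16/3
a_2 = 1: 21/4
a_3 = 1: 37/7
a_4 = 23: 872/165
a_5 = 3: 2653/502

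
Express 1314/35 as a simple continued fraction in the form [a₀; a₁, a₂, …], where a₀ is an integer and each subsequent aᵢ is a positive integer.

[37; 1, 1, 5, 3]

Run the Euclidean algorithm, recording each quotient:
⌊1314/35⌋ = 37, remainder 19
⌊35/19⌋ = 1, remainder 16
⌊19/16⌋ = 1, remainder 3
⌊16/3⌋ = 5, remainder 1
⌊3/1⌋ = 3, remainder 0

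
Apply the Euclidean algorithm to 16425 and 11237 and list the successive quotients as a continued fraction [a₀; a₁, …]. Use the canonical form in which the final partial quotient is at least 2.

[1; 2, 6, 39, 7, 3]

⌊16425/11237⌋ = 1, remainder 5188
⌊11237/5188⌋ = 2, remainder 861
⌊5188/861⌋ = 6, remainder 22
⌊861/22⌋ = 39, remainder 3
⌊22/3⌋ = 7, remainder 1
⌊3/1⌋ = 3, remainder 0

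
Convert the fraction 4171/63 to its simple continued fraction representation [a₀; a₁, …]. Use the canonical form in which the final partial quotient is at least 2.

[66; 4, 1, 5, 2]

4171 = 66·63 + 13, so a_0 = 66
63 = 4·13 + 11, so a_1 = 4
13 = 1·11 + 2, so a_2 = 1
11 = 5·2 + 1, so a_3 = 5
2 = 2·1 + 0, so a_4 = 2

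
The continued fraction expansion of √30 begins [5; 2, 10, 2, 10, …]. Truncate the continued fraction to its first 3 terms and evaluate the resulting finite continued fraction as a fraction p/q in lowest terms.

115/21

Starting at the tail and folding back:
Start with 10.
2 + 1/(10/1) = 2 + 1/10 = 21/10
5 + 1/(21/10) = 5 + 10/21 = 115/21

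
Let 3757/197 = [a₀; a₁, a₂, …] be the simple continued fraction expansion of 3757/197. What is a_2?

⌊3757/197⌋ = 19, remainder 14
⌊197/14⌋ = 14, remainder 1
⌊14/1⌋ = 14, remainder 0

14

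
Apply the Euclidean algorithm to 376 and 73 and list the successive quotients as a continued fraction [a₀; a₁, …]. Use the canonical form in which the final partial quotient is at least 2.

376 = 5·73 + 11, so a_0 = 5
73 = 6·11 + 7, so a_1 = 6
11 = 1·7 + 4, so a_2 = 1
7 = 1·4 + 3, so a_3 = 1
4 = 1·3 + 1, so a_4 = 1
3 = 3·1 + 0, so a_5 = 3

[5; 6, 1, 1, 1, 3]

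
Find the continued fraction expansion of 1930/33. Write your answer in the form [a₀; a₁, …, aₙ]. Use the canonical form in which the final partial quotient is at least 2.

[58; 2, 16]

1930 = 58·33 + 16, so a_0 = 58
33 = 2·16 + 1, so a_1 = 2
16 = 16·1 + 0, so a_2 = 16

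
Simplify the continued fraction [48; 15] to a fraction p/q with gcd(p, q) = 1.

Build up convergents one term at a time:
a_0 = 48: 48/1
a_1 = 15: 721/15

721/15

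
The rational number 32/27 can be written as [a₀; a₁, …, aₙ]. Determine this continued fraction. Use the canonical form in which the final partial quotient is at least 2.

⌊32/27⌋ = 1, remainder 5
⌊27/5⌋ = 5, remainder 2
⌊5/2⌋ = 2, remainder 1
⌊2/1⌋ = 2, remainder 0

[1; 5, 2, 2]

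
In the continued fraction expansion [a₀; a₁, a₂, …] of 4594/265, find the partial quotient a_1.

2

⌊4594/265⌋ = 17, remainder 89
⌊265/89⌋ = 2, remainder 87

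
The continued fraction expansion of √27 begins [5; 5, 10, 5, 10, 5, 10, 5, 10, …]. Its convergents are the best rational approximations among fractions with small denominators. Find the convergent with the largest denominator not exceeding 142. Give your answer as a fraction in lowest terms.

a_0 = 5: 5/1  (≤ bound)
a_1 = 5: 26/5  (≤ bound)
a_2 = 10: 265/51  (≤ bound)
a_3 = 5: 1351/260  (> 142, stop)

265/51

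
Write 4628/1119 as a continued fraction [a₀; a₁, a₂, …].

[4; 7, 2, 1, 3, 4, 3]

⌊4628/1119⌋ = 4, remainder 152
⌊1119/152⌋ = 7, remainder 55
⌊152/55⌋ = 2, remainder 42
⌊55/42⌋ = 1, remainder 13
⌊42/13⌋ = 3, remainder 3
⌊13/3⌋ = 4, remainder 1
⌊3/1⌋ = 3, remainder 0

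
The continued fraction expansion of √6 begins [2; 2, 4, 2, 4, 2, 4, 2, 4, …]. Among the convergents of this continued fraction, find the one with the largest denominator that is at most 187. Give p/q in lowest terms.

a_0 = 2: 2/1  (≤ bound)
a_1 = 2: 5/2  (≤ bound)
a_2 = 4: 22/9  (≤ bound)
a_3 = 2: 49/20  (≤ bound)
a_4 = 4: 218/89  (≤ bound)
a_5 = 2: 485/198  (> 187, stop)

218/89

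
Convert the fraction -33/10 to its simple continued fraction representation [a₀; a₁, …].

-33 = -4·10 + 7, so a_0 = -4
10 = 1·7 + 3, so a_1 = 1
7 = 2·3 + 1, so a_2 = 2
3 = 3·1 + 0, so a_3 = 3

[-4; 1, 2, 3]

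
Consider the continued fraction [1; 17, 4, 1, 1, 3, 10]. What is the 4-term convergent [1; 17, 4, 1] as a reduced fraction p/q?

91/86

Start with 1.
4 + 1/(1/1) = 4 + 1/1 = 5/1
17 + 1/(5/1) = 17 + 1/5 = 86/5
1 + 1/(86/5) = 1 + 5/86 = 91/86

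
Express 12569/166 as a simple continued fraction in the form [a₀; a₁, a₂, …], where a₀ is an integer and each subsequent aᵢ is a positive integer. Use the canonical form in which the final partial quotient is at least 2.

[75; 1, 2, 1, 1, 7, 3]

12569 ÷ 166 → quotient 75, remainder 119
166 ÷ 119 → quotient 1, remainder 47
119 ÷ 47 → quotient 2, remainder 25
47 ÷ 25 → quotient 1, remainder 22
25 ÷ 22 → quotient 1, remainder 3
22 ÷ 3 → quotient 7, remainder 1
3 ÷ 1 → quotient 3, remainder 0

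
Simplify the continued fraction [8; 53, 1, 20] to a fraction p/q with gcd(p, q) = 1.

9085/1133

Use the convergent recurrence hₖ = aₖ·hₖ₋₁ + hₖ₋₂ (and likewise for the denominators kₖ):
a_0 = 8: 8/1
a_1 = 53: 425/53
a_2 = 1: 433/54
a_3 = 20: 9085/1133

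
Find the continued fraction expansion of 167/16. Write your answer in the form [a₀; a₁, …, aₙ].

⌊167/16⌋ = 10, remainder 7
⌊16/7⌋ = 2, remainder 2
⌊7/2⌋ = 3, remainder 1
⌊2/1⌋ = 2, remainder 0

[10; 2, 3, 2]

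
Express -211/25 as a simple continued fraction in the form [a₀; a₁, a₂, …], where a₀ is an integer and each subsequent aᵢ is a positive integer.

[-9; 1, 1, 3, 1, 2]

Repeatedly divide and take the remainder:
-211 ÷ 25 → quotient -9, remainder 14
25 ÷ 14 → quotient 1, remainder 11
14 ÷ 11 → quotient 1, remainder 3
11 ÷ 3 → quotient 3, remainder 2
3 ÷ 2 → quotient 1, remainder 1
2 ÷ 1 → quotient 2, remainder 0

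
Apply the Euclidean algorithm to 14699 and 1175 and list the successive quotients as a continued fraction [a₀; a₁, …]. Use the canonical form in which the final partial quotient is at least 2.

14699 = 12·1175 + 599, so a_0 = 12
1175 = 1·599 + 576, so a_1 = 1
599 = 1·576 + 23, so a_2 = 1
576 = 25·23 + 1, so a_3 = 25
23 = 23·1 + 0, so a_4 = 23

[12; 1, 1, 25, 23]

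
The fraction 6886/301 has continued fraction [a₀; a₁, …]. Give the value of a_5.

2

6886 = 22·301 + 264, so a_0 = 22
301 = 1·264 + 37, so a_1 = 1
264 = 7·37 + 5, so a_2 = 7
37 = 7·5 + 2, so a_3 = 7
5 = 2·2 + 1, so a_4 = 2
2 = 2·1 + 0, so a_5 = 2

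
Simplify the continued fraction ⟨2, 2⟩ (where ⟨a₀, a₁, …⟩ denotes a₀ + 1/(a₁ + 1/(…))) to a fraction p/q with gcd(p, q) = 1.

Compute successive convergents:
a_0 = 2: 2/1
a_1 = 2: 5/2

5/2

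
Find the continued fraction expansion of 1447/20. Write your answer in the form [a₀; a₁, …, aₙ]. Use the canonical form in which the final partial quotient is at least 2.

1447 ÷ 20 → quotient 72, remainder 7
20 ÷ 7 → quotient 2, remainder 6
7 ÷ 6 → quotient 1, remainder 1
6 ÷ 1 → quotient 6, remainder 0

[72; 2, 1, 6]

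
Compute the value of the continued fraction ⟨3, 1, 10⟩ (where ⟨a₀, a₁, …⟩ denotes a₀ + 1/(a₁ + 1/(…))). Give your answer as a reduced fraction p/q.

a_0 = 3: 3/1
a_1 = 1: 4/1
a_2 = 10: 43/11

43/11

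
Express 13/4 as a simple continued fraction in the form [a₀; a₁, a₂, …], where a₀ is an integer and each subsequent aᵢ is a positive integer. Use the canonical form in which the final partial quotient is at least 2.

[3; 4]

13 = 3·4 + 1, so a_0 = 3
4 = 4·1 + 0, so a_1 = 4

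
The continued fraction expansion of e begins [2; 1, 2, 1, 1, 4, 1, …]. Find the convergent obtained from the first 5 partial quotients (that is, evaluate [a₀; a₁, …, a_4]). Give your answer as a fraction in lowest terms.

19/7

a_0 = 2: 2/1
a_1 = 1: 3/1
a_2 = 2: 8/3
a_3 = 1: 11/4
a_4 = 1: 19/7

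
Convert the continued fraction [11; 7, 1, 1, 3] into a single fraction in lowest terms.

Start with 3.
1 + 1/(3/1) = 1 + 1/3 = 4/3
1 + 1/(4/3) = 1 + 3/4 = 7/4
7 + 1/(7/4) = 7 + 4/7 = 53/7
11 + 1/(53/7) = 11 + 7/53 = 590/53

590/53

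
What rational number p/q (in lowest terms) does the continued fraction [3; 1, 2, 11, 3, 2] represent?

897/244

Start with 2.
3 + 1/(2/1) = 3 + 1/2 = 7/2
11 + 1/(7/2) = 11 + 2/7 = 79/7
2 + 1/(79/7) = 2 + 7/79 = 165/79
1 + 1/(165/79) = 1 + 79/165 = 244/165
3 + 1/(244/165) = 3 + 165/244 = 897/244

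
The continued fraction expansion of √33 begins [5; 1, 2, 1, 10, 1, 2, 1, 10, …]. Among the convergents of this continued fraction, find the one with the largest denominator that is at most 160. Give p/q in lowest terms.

787/137

a_0 = 5: 5/1  (≤ bound)
a_1 = 1: 6/1  (≤ bound)
a_2 = 2: 17/3  (≤ bound)
a_3 = 1: 23/4  (≤ bound)
a_4 = 10: 247/43  (≤ bound)
a_5 = 1: 270/47  (≤ bound)
a_6 = 2: 787/137  (≤ bound)
a_7 = 1: 1057/184  (> 160, stop)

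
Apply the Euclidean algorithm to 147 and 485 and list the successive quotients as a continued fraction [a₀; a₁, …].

147 = 0·485 + 147, so a_0 = 0
485 = 3·147 + 44, so a_1 = 3
147 = 3·44 + 15, so a_2 = 3
44 = 2·15 + 14, so a_3 = 2
15 = 1·14 + 1, so a_4 = 1
14 = 14·1 + 0, so a_5 = 14

[0; 3, 3, 2, 1, 14]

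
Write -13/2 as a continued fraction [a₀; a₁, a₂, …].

[-7; 2]

Apply division with remainder until the remainder is 0:
-13 = -7·2 + 1, so a_0 = -7
2 = 2·1 + 0, so a_1 = 2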